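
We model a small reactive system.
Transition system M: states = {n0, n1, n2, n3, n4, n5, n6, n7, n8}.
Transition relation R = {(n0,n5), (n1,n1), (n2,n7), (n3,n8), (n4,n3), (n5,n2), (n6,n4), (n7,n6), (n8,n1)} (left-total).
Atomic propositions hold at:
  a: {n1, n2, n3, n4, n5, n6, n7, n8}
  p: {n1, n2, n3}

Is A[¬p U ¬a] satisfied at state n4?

No

Sat(¬p) = {n0, n4, n5, n6, n7, n8}
Sat(¬a) = {n0}
A[¬p U ¬a]: least fixpoint, start Z0 = Sat(¬a) = {n0}, add states in Sat(¬p) with every successor in Z. Already a fixed point.
Sat(A[¬p U ¬a]) = {n0}
n4 ∉ Sat(A[¬p U ¬a]) = {n0}, so the formula does not hold at n4.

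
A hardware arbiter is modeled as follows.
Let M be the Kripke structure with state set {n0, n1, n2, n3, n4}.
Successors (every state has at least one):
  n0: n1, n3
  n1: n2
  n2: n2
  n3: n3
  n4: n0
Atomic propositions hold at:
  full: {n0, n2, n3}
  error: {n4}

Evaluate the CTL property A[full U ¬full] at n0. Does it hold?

No

Sat(¬full) = {n1, n4}
A[full U ¬full]: least fixpoint, start Z0 = Sat(¬full) = {n1, n4}, add states in Sat(full) with every successor in Z. Already a fixed point.
Sat(A[full U ¬full]) = {n1, n4}
n0 ∉ Sat(A[full U ¬full]) = {n1, n4}, so the formula does not hold at n0.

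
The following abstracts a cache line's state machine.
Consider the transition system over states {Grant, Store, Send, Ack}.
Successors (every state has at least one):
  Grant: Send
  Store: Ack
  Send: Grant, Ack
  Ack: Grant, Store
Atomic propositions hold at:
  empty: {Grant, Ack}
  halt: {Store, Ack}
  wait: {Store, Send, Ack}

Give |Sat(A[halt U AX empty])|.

Sat(AX empty) = {s : every successor in {Grant, Ack}} = {Store, Send}
A[halt U AX empty]: least fixpoint, start Z0 = Sat(AX empty) = {Store, Send}, add states in Sat(halt) with every successor in Z. Already a fixed point.
Sat(A[halt U AX empty]) = {Store, Send}
|Sat(A[halt U AX empty])| = |{Store, Send}| = 2.

2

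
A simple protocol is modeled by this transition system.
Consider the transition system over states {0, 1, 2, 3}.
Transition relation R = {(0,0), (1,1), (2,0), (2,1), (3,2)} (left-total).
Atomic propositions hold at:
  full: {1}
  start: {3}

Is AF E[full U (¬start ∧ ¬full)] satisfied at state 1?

No

Sat(¬start) = {0, 1, 2}
Sat(¬full) = {0, 2, 3}
Sat(¬start ∧ ¬full) = {0, 2}
E[full U (¬start ∧ ¬full)]: least fixpoint, start Z0 = Sat((¬start ∧ ¬full)) = {0, 2}, add states in Sat(full) with some successor in Z. Already a fixed point.
Sat(E[full U (¬start ∧ ¬full)]) = {0, 2}
AF E[full U (¬start ∧ ¬full)]: least fixpoint, start Z0 = {0, 2}, add states with every successor in Z. Z1 = {0, 2, 3}; fixed.
Sat(AF E[full U (¬start ∧ ¬full)]) = {0, 2, 3}
1 ∉ Sat(AF E[full U (¬start ∧ ¬full)]) = {0, 2, 3}, so the formula does not hold at 1.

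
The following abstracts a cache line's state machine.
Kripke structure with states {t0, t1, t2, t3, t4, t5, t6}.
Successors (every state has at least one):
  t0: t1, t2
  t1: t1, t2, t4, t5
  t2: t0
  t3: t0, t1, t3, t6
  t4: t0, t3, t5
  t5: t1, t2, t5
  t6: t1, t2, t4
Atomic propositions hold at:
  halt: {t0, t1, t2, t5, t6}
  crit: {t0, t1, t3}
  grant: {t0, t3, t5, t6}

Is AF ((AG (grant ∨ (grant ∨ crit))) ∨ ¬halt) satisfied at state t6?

Sat(grant ∨ crit) = {t0, t1, t3, t5, t6}
Sat(grant ∨ (grant ∨ crit)) = {t0, t1, t3, t5, t6}
AG (grant ∨ (grant ∨ crit)): greatest fixpoint, start Z0 = {t0, t1, t3, t5, t6}, keep only states in Sat with every successor in Z. Z1 = {t3}; Z2 = ∅; fixed.
Sat(AG (grant ∨ (grant ∨ crit))) = ∅
Sat(¬halt) = {t3, t4}
Sat((AG (grant ∨ (grant ∨ crit))) ∨ ¬halt) = {t3, t4}
AF ((AG (grant ∨ (grant ∨ crit))) ∨ ¬halt): least fixpoint, start Z0 = {t3, t4}, add states with every successor in Z. Already a fixed point.
Sat(AF ((AG (grant ∨ (grant ∨ crit))) ∨ ¬halt)) = {t3, t4}
t6 ∉ Sat(AF ((AG (grant ∨ (grant ∨ crit))) ∨ ¬halt)) = {t3, t4}, so the formula does not hold at t6.

No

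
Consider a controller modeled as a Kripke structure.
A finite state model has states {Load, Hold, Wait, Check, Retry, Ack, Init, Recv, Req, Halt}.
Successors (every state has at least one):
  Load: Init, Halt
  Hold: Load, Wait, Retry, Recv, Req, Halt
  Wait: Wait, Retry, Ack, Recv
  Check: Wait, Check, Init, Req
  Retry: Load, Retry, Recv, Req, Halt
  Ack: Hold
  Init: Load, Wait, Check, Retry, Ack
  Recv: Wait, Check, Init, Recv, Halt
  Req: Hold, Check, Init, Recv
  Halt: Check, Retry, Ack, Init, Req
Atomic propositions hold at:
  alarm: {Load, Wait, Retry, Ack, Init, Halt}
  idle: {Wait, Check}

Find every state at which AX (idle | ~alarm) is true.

{Ack}

Sat(~alarm) = {Hold, Check, Recv, Req}
Sat(idle | ~alarm) = {Hold, Wait, Check, Recv, Req}
Sat(AX (idle | ~alarm)) = {s : every successor in {Hold, Wait, Check, Recv, Req}} = {Ack}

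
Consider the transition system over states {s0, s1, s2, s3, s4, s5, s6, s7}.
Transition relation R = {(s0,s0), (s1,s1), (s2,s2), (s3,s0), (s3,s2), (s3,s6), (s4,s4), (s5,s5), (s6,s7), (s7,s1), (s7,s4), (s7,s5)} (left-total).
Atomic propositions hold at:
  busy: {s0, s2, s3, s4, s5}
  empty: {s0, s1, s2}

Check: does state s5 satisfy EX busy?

Yes

Sat(EX busy) = {s : some successor in {s0, s2, s3, s4, s5}} = {s0, s2, s3, s4, s5, s7}
s5 ∈ Sat(EX busy) = {s0, s2, s3, s4, s5, s7}, so the formula holds at s5.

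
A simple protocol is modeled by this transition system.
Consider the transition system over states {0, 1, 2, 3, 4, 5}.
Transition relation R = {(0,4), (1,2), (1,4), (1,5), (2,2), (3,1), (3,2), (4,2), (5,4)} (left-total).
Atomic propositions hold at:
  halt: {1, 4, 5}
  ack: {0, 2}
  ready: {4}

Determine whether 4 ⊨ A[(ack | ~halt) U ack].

No

Sat(~halt) = {0, 2, 3}
Sat(ack | ~halt) = {0, 2, 3}
A[(ack | ~halt) U ack]: least fixpoint, start Z0 = Sat(ack) = {0, 2}, add states in Sat(ack | ~halt) with every successor in Z. Already a fixed point.
Sat(A[(ack | ~halt) U ack]) = {0, 2}
4 ∉ Sat(A[(ack | ~halt) U ack]) = {0, 2}, so the formula does not hold at 4.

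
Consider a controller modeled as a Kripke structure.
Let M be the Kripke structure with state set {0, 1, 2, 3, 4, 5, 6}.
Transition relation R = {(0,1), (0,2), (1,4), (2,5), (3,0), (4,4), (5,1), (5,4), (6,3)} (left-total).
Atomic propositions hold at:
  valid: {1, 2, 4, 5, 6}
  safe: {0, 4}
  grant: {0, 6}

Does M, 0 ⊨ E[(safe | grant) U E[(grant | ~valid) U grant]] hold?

Sat(safe | grant) = {0, 4, 6}
Sat(~valid) = {0, 3}
Sat(grant | ~valid) = {0, 3, 6}
E[(grant | ~valid) U grant]: least fixpoint, start Z0 = Sat(grant) = {0, 6}, add states in Sat(grant | ~valid) with some successor in Z. Z1 = {0, 3, 6}; fixed.
Sat(E[(grant | ~valid) U grant]) = {0, 3, 6}
E[(safe | grant) U E[(grant | ~valid) U grant]]: least fixpoint, start Z0 = Sat(E[(grant | ~valid) U grant]) = {0, 3, 6}, add states in Sat(safe | grant) with some successor in Z. Already a fixed point.
Sat(E[(safe | grant) U E[(grant | ~valid) U grant]]) = {0, 3, 6}
0 ∈ Sat(E[(safe | grant) U E[(grant | ~valid) U grant]]) = {0, 3, 6}, so the formula holds at 0.

Yes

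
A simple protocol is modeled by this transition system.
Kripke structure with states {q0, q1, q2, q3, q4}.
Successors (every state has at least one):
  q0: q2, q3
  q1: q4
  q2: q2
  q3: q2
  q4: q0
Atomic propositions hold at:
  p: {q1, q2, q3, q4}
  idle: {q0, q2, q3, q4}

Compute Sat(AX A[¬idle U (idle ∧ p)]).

{q0, q1, q2, q3}

Sat(¬idle) = {q1}
Sat(idle ∧ p) = {q2, q3, q4}
A[¬idle U (idle ∧ p)]: least fixpoint, start Z0 = Sat((idle ∧ p)) = {q2, q3, q4}, add states in Sat(¬idle) with every successor in Z. Z1 = {q1, q2, q3, q4}; fixed.
Sat(A[¬idle U (idle ∧ p)]) = {q1, q2, q3, q4}
Sat(AX A[¬idle U (idle ∧ p)]) = {s : every successor in {q1, q2, q3, q4}} = {q0, q1, q2, q3}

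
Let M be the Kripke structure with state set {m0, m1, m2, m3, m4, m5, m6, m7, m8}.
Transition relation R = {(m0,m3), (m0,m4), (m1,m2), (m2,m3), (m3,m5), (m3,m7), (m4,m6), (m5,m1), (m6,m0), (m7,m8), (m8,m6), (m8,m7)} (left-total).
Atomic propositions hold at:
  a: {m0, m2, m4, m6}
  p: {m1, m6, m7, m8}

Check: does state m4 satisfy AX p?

Yes

Sat(AX p) = {s : every successor in {m1, m6, m7, m8}} = {m4, m5, m7, m8}
m4 ∈ Sat(AX p) = {m4, m5, m7, m8}, so the formula holds at m4.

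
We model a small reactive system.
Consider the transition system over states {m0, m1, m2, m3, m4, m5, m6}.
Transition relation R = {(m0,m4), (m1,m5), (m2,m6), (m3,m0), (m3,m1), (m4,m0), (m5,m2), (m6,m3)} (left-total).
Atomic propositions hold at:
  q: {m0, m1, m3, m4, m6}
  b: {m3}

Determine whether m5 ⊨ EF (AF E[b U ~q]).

Yes

Sat(~q) = {m2, m5}
E[b U ~q]: least fixpoint, start Z0 = Sat(~q) = {m2, m5}, add states in Sat(b) with some successor in Z. Already a fixed point.
Sat(E[b U ~q]) = {m2, m5}
AF E[b U ~q]: least fixpoint, start Z0 = {m2, m5}, add states with every successor in Z. Z1 = {m1, m2, m5}; fixed.
Sat(AF E[b U ~q]) = {m1, m2, m5}
EF (AF E[b U ~q]): least fixpoint, start Z0 = {m1, m2, m5}, add states with some successor in Z. Z1 = {m1, m2, m3, m5}; Z2 = {m1, m2, m3, m5, m6}; fixed.
Sat(EF (AF E[b U ~q])) = {m1, m2, m3, m5, m6}
m5 ∈ Sat(EF (AF E[b U ~q])) = {m1, m2, m3, m5, m6}, so the formula holds at m5.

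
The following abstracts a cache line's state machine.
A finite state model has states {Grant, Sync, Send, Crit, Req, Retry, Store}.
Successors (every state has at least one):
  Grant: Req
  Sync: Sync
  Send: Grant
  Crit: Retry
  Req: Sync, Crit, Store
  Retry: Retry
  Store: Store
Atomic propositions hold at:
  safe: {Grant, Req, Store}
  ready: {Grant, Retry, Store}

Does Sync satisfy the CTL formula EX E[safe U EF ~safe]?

Sat(~safe) = {Sync, Send, Crit, Retry}
EF ~safe: least fixpoint, start Z0 = {Sync, Send, Crit, Retry}, add states with some successor in Z. Z1 = {Sync, Send, Crit, Req, Retry}; Z2 = {Grant, Sync, Send, Crit, Req, Retry}; fixed.
Sat(EF ~safe) = {Grant, Sync, Send, Crit, Req, Retry}
E[safe U EF ~safe]: least fixpoint, start Z0 = Sat(EF ~safe) = {Grant, Sync, Send, Crit, Req, Retry}, add states in Sat(safe) with some successor in Z. Already a fixed point.
Sat(E[safe U EF ~safe]) = {Grant, Sync, Send, Crit, Req, Retry}
Sat(EX E[safe U EF ~safe]) = {s : some successor in {Grant, Sync, Send, Crit, Req, Retry}} = {Grant, Sync, Send, Crit, Req, Retry}
Sync ∈ Sat(EX E[safe U EF ~safe]) = {Grant, Sync, Send, Crit, Req, Retry}, so the formula holds at Sync.

Yes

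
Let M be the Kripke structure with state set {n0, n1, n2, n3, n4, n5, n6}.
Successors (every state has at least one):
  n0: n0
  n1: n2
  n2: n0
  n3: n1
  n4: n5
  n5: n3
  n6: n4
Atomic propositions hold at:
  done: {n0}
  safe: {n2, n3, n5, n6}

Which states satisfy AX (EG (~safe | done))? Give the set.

Sat(~safe) = {n0, n1, n4}
Sat(~safe | done) = {n0, n1, n4}
EG (~safe | done): greatest fixpoint, start Z0 = {n0, n1, n4}, keep only states in Sat with some successor in Z. Z1 = {n0}; fixed.
Sat(EG (~safe | done)) = {n0}
Sat(AX (EG (~safe | done))) = {s : every successor in {n0}} = {n0, n2}

{n0, n2}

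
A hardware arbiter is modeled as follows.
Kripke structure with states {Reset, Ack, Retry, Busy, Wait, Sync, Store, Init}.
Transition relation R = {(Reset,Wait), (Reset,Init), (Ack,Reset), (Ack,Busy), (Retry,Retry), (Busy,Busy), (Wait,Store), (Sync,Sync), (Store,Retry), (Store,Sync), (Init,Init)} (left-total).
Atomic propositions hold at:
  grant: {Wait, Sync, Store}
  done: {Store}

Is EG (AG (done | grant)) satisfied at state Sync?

Sat(done | grant) = {Wait, Sync, Store}
AG (done | grant): greatest fixpoint, start Z0 = {Wait, Sync, Store}, keep only states in Sat with every successor in Z. Z1 = {Wait, Sync}; Z2 = {Sync}; fixed.
Sat(AG (done | grant)) = {Sync}
EG (AG (done | grant)): greatest fixpoint, start Z0 = {Sync}, keep only states in Sat with some successor in Z. Already a fixed point.
Sat(EG (AG (done | grant))) = {Sync}
Sync ∈ Sat(EG (AG (done | grant))) = {Sync}, so the formula holds at Sync.

Yes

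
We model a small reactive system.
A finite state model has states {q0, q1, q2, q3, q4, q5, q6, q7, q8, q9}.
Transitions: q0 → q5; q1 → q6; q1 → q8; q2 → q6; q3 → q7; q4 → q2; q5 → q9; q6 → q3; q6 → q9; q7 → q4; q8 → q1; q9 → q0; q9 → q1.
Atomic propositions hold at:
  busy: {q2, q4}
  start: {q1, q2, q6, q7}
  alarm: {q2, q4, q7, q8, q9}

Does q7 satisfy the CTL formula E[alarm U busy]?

E[alarm U busy]: least fixpoint, start Z0 = Sat(busy) = {q2, q4}, add states in Sat(alarm) with some successor in Z. Z1 = {q2, q4, q7}; fixed.
Sat(E[alarm U busy]) = {q2, q4, q7}
q7 ∈ Sat(E[alarm U busy]) = {q2, q4, q7}, so the formula holds at q7.

Yes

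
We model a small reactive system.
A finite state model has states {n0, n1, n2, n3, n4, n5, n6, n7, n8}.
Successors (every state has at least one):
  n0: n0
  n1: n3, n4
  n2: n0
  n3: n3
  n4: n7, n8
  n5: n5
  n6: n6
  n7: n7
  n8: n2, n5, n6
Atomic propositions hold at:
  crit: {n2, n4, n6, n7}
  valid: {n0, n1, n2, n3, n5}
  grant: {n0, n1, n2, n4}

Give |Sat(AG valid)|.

AG valid: greatest fixpoint, start Z0 = {n0, n1, n2, n3, n5}, keep only states in Sat with every successor in Z. Z1 = {n0, n2, n3, n5}; fixed.
Sat(AG valid) = {n0, n2, n3, n5}
|Sat(AG valid)| = |{n0, n2, n3, n5}| = 4.

4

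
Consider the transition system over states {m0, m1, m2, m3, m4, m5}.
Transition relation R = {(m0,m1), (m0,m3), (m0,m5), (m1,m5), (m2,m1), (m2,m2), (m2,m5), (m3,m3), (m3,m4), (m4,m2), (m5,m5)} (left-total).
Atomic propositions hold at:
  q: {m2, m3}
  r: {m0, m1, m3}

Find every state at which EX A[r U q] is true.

A[r U q]: least fixpoint, start Z0 = Sat(q) = {m2, m3}, add states in Sat(r) with every successor in Z. Already a fixed point.
Sat(A[r U q]) = {m2, m3}
Sat(EX A[r U q]) = {s : some successor in {m2, m3}} = {m0, m2, m3, m4}

{m0, m2, m3, m4}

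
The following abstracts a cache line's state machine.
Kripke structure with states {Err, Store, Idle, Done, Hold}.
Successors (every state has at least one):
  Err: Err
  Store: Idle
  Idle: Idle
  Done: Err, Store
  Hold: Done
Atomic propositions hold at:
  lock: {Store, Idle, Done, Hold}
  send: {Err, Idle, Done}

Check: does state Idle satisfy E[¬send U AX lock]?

Sat(¬send) = {Store, Hold}
Sat(AX lock) = {s : every successor in {Store, Idle, Done, Hold}} = {Store, Idle, Hold}
E[¬send U AX lock]: least fixpoint, start Z0 = Sat(AX lock) = {Store, Idle, Hold}, add states in Sat(¬send) with some successor in Z. Already a fixed point.
Sat(E[¬send U AX lock]) = {Store, Idle, Hold}
Idle ∈ Sat(E[¬send U AX lock]) = {Store, Idle, Hold}, so the formula holds at Idle.

Yes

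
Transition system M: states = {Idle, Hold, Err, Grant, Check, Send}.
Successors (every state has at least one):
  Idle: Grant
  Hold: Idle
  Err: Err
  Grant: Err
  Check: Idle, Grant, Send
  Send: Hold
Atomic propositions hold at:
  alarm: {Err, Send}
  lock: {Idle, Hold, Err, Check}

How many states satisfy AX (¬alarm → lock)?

4

Sat(¬alarm) = {Idle, Hold, Grant, Check}
Sat(¬alarm → lock) = {Idle, Hold, Err, Check, Send}
Sat(AX (¬alarm → lock)) = {s : every successor in {Idle, Hold, Err, Check, Send}} = {Hold, Err, Grant, Send}
|Sat(AX (¬alarm → lock))| = |{Hold, Err, Grant, Send}| = 4.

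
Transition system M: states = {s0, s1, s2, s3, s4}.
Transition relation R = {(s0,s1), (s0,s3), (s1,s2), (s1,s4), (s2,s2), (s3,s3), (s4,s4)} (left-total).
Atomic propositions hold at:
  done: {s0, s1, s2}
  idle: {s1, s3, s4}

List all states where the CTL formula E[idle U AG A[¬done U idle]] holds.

{s1, s3, s4}

Sat(¬done) = {s3, s4}
A[¬done U idle]: least fixpoint, start Z0 = Sat(idle) = {s1, s3, s4}, add states in Sat(¬done) with every successor in Z. Already a fixed point.
Sat(A[¬done U idle]) = {s1, s3, s4}
AG A[¬done U idle]: greatest fixpoint, start Z0 = {s1, s3, s4}, keep only states in Sat with every successor in Z. Z1 = {s3, s4}; fixed.
Sat(AG A[¬done U idle]) = {s3, s4}
E[idle U AG A[¬done U idle]]: least fixpoint, start Z0 = Sat(AG A[¬done U idle]) = {s3, s4}, add states in Sat(idle) with some successor in Z. Z1 = {s1, s3, s4}; fixed.
Sat(E[idle U AG A[¬done U idle]]) = {s1, s3, s4}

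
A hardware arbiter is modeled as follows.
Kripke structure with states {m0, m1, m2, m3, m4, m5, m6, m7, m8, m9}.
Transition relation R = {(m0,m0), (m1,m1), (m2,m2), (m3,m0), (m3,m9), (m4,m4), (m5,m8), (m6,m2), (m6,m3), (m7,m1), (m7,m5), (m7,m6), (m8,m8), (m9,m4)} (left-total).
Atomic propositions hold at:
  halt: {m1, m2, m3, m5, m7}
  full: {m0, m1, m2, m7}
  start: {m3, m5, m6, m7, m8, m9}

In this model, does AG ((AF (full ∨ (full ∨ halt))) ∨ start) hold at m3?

No

Sat(full ∨ halt) = {m0, m1, m2, m3, m5, m7}
Sat(full ∨ (full ∨ halt)) = {m0, m1, m2, m3, m5, m7}
AF (full ∨ (full ∨ halt)): least fixpoint, start Z0 = {m0, m1, m2, m3, m5, m7}, add states with every successor in Z. Z1 = {m0, m1, m2, m3, m5, m6, m7}; fixed.
Sat(AF (full ∨ (full ∨ halt))) = {m0, m1, m2, m3, m5, m6, m7}
Sat((AF (full ∨ (full ∨ halt))) ∨ start) = {m0, m1, m2, m3, m5, m6, m7, m8, m9}
AG ((AF (full ∨ (full ∨ halt))) ∨ start): greatest fixpoint, start Z0 = {m0, m1, m2, m3, m5, m6, m7, m8, m9}, keep only states in Sat with every successor in Z. Z1 = {m0, m1, m2, m3, m5, m6, m7, m8}; Z2 = {m0, m1, m2, m5, m6, m7, m8}; Z3 = {m0, m1, m2, m5, m7, m8}; Z4 = {m0, m1, m2, m5, m8}; fixed.
Sat(AG ((AF (full ∨ (full ∨ halt))) ∨ start)) = {m0, m1, m2, m5, m8}
m3 ∉ Sat(AG ((AF (full ∨ (full ∨ halt))) ∨ start)) = {m0, m1, m2, m5, m8}, so the formula does not hold at m3.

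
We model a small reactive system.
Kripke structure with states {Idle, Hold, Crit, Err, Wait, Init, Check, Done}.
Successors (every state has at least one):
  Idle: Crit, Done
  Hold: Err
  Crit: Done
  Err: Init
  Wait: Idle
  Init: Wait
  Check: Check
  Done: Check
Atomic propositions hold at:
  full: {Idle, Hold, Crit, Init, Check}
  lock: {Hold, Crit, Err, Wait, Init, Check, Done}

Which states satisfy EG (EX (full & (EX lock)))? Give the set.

Sat(EX lock) = {s : some successor in {Hold, Crit, Err, Wait, Init, Check, Done}} = {Idle, Hold, Crit, Err, Init, Check, Done}
Sat(full & (EX lock)) = {Idle, Hold, Crit, Init, Check}
Sat(EX (full & (EX lock))) = {s : some successor in {Idle, Hold, Crit, Init, Check}} = {Idle, Err, Wait, Check, Done}
EG (EX (full & (EX lock))): greatest fixpoint, start Z0 = {Idle, Err, Wait, Check, Done}, keep only states in Sat with some successor in Z. Z1 = {Idle, Wait, Check, Done}; fixed.
Sat(EG (EX (full & (EX lock)))) = {Idle, Wait, Check, Done}

{Idle, Wait, Check, Done}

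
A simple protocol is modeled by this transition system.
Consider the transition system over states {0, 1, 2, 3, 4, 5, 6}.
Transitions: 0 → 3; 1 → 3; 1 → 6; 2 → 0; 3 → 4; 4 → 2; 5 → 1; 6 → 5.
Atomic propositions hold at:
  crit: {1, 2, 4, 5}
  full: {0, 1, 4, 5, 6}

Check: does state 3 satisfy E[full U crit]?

E[full U crit]: least fixpoint, start Z0 = Sat(crit) = {1, 2, 4, 5}, add states in Sat(full) with some successor in Z. Z1 = {1, 2, 4, 5, 6}; fixed.
Sat(E[full U crit]) = {1, 2, 4, 5, 6}
3 ∉ Sat(E[full U crit]) = {1, 2, 4, 5, 6}, so the formula does not hold at 3.

No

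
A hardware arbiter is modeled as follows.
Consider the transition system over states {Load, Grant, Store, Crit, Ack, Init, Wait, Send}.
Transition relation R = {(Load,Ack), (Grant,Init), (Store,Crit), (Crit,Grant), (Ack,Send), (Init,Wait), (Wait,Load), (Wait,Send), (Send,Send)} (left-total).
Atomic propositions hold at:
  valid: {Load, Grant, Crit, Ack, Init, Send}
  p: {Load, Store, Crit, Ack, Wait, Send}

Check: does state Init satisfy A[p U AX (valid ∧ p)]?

Sat(valid ∧ p) = {Load, Crit, Ack, Send}
Sat(AX (valid ∧ p)) = {s : every successor in {Load, Crit, Ack, Send}} = {Load, Store, Ack, Wait, Send}
A[p U AX (valid ∧ p)]: least fixpoint, start Z0 = Sat(AX (valid ∧ p)) = {Load, Store, Ack, Wait, Send}, add states in Sat(p) with every successor in Z. Already a fixed point.
Sat(A[p U AX (valid ∧ p)]) = {Load, Store, Ack, Wait, Send}
Init ∉ Sat(A[p U AX (valid ∧ p)]) = {Load, Store, Ack, Wait, Send}, so the formula does not hold at Init.

No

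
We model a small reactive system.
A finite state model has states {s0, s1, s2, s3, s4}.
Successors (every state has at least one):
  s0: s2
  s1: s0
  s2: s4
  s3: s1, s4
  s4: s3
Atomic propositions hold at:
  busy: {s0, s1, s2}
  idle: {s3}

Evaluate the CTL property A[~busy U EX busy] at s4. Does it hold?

Yes

Sat(~busy) = {s3, s4}
Sat(EX busy) = {s : some successor in {s0, s1, s2}} = {s0, s1, s3}
A[~busy U EX busy]: least fixpoint, start Z0 = Sat(EX busy) = {s0, s1, s3}, add states in Sat(~busy) with every successor in Z. Z1 = {s0, s1, s3, s4}; fixed.
Sat(A[~busy U EX busy]) = {s0, s1, s3, s4}
s4 ∈ Sat(A[~busy U EX busy]) = {s0, s1, s3, s4}, so the formula holds at s4.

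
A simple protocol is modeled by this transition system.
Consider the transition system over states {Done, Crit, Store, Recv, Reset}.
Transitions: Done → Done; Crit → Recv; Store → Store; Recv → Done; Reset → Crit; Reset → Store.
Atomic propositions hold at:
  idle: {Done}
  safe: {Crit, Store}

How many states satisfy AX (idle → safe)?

Sat(idle → safe) = {Crit, Store, Recv, Reset}
Sat(AX (idle → safe)) = {s : every successor in {Crit, Store, Recv, Reset}} = {Crit, Store, Reset}
|Sat(AX (idle → safe))| = |{Crit, Store, Reset}| = 3.

3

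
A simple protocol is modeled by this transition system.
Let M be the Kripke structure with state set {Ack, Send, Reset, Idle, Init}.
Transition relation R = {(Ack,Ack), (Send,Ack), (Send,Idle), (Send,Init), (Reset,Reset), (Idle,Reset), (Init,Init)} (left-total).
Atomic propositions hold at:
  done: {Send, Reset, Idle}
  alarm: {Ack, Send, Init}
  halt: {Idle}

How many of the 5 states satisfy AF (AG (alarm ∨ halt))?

Sat(alarm ∨ halt) = {Ack, Send, Idle, Init}
AG (alarm ∨ halt): greatest fixpoint, start Z0 = {Ack, Send, Idle, Init}, keep only states in Sat with every successor in Z. Z1 = {Ack, Send, Init}; Z2 = {Ack, Init}; fixed.
Sat(AG (alarm ∨ halt)) = {Ack, Init}
AF (AG (alarm ∨ halt)): least fixpoint, start Z0 = {Ack, Init}, add states with every successor in Z. Already a fixed point.
Sat(AF (AG (alarm ∨ halt))) = {Ack, Init}
|Sat(AF (AG (alarm ∨ halt)))| = |{Ack, Init}| = 2.

2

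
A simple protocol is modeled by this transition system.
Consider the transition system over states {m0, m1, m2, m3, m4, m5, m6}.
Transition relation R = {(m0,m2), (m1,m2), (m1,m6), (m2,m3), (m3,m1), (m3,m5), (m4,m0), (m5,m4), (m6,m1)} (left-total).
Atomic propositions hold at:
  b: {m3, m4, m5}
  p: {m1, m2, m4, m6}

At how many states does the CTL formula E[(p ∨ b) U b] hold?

6

Sat(p ∨ b) = {m1, m2, m3, m4, m5, m6}
E[(p ∨ b) U b]: least fixpoint, start Z0 = Sat(b) = {m3, m4, m5}, add states in Sat(p ∨ b) with some successor in Z. Z1 = {m2, m3, m4, m5}; Z2 = {m1, m2, m3, m4, m5}; Z3 = {m1, m2, m3, m4, m5, m6}; fixed.
Sat(E[(p ∨ b) U b]) = {m1, m2, m3, m4, m5, m6}
|Sat(E[(p ∨ b) U b])| = |{m1, m2, m3, m4, m5, m6}| = 6.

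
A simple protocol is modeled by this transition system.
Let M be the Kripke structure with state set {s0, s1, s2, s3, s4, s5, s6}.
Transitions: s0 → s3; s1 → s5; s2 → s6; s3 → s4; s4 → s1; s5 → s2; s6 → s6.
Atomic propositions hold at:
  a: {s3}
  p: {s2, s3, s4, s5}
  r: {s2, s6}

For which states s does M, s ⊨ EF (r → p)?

{s0, s1, s2, s3, s4, s5}

Sat(r → p) = {s0, s1, s2, s3, s4, s5}
EF (r → p): least fixpoint, start Z0 = {s0, s1, s2, s3, s4, s5}, add states with some successor in Z. Already a fixed point.
Sat(EF (r → p)) = {s0, s1, s2, s3, s4, s5}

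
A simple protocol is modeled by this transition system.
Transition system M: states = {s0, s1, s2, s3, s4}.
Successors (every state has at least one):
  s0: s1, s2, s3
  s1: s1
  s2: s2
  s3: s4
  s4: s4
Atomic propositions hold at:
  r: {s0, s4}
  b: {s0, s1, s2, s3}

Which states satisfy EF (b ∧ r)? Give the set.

{s0}

Sat(b ∧ r) = {s0}
EF (b ∧ r): least fixpoint, start Z0 = {s0}, add states with some successor in Z. Already a fixed point.
Sat(EF (b ∧ r)) = {s0}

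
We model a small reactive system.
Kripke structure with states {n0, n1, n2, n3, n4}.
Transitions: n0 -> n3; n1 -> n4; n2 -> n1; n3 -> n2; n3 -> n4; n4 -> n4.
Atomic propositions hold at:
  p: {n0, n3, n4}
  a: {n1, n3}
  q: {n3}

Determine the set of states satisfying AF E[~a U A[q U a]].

Sat(~a) = {n0, n2, n4}
A[q U a]: least fixpoint, start Z0 = Sat(a) = {n1, n3}, add states in Sat(q) with every successor in Z. Already a fixed point.
Sat(A[q U a]) = {n1, n3}
E[~a U A[q U a]]: least fixpoint, start Z0 = Sat(A[q U a]) = {n1, n3}, add states in Sat(~a) with some successor in Z. Z1 = {n0, n1, n2, n3}; fixed.
Sat(E[~a U A[q U a]]) = {n0, n1, n2, n3}
AF E[~a U A[q U a]]: least fixpoint, start Z0 = {n0, n1, n2, n3}, add states with every successor in Z. Already a fixed point.
Sat(AF E[~a U A[q U a]]) = {n0, n1, n2, n3}

{n0, n1, n2, n3}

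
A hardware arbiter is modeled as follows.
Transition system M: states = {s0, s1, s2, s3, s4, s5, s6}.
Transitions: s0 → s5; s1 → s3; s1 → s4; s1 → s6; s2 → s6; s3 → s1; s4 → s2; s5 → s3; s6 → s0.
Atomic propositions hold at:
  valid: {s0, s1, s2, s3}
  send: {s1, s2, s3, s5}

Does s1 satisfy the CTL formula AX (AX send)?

Sat(AX send) = {s : every successor in {s1, s2, s3, s5}} = {s0, s3, s4, s5}
Sat(AX (AX send)) = {s : every successor in {s0, s3, s4, s5}} = {s0, s5, s6}
s1 ∉ Sat(AX (AX send)) = {s0, s5, s6}, so the formula does not hold at s1.

No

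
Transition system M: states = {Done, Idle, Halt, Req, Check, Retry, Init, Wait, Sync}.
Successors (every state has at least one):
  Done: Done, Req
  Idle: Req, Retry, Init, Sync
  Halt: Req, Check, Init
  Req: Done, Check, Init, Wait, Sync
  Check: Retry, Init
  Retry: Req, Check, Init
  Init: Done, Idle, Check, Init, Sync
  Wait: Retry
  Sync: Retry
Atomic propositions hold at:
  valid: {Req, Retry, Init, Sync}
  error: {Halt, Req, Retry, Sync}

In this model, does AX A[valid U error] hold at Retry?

No

A[valid U error]: least fixpoint, start Z0 = Sat(error) = {Halt, Req, Retry, Sync}, add states in Sat(valid) with every successor in Z. Already a fixed point.
Sat(A[valid U error]) = {Halt, Req, Retry, Sync}
Sat(AX A[valid U error]) = {s : every successor in {Halt, Req, Retry, Sync}} = {Wait, Sync}
Retry ∉ Sat(AX A[valid U error]) = {Wait, Sync}, so the formula does not hold at Retry.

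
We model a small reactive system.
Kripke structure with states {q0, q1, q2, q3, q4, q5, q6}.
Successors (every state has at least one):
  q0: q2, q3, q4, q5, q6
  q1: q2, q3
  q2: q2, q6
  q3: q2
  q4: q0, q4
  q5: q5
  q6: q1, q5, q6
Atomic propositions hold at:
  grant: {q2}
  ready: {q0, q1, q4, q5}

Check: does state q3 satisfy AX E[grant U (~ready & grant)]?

Yes

Sat(~ready) = {q2, q3, q6}
Sat(~ready & grant) = {q2}
E[grant U (~ready & grant)]: least fixpoint, start Z0 = Sat((~ready & grant)) = {q2}, add states in Sat(grant) with some successor in Z. Already a fixed point.
Sat(E[grant U (~ready & grant)]) = {q2}
Sat(AX E[grant U (~ready & grant)]) = {s : every successor in {q2}} = {q3}
q3 ∈ Sat(AX E[grant U (~ready & grant)]) = {q3}, so the formula holds at q3.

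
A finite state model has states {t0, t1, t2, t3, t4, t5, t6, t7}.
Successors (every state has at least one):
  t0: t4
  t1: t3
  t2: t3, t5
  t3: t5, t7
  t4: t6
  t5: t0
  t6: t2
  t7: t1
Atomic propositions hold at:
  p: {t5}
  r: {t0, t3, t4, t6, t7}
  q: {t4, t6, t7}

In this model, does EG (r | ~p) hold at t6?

Sat(~p) = {t0, t1, t2, t3, t4, t6, t7}
Sat(r | ~p) = {t0, t1, t2, t3, t4, t6, t7}
EG (r | ~p): greatest fixpoint, start Z0 = {t0, t1, t2, t3, t4, t6, t7}, keep only states in Sat with some successor in Z. Already a fixed point.
Sat(EG (r | ~p)) = {t0, t1, t2, t3, t4, t6, t7}
t6 ∈ Sat(EG (r | ~p)) = {t0, t1, t2, t3, t4, t6, t7}, so the formula holds at t6.

Yes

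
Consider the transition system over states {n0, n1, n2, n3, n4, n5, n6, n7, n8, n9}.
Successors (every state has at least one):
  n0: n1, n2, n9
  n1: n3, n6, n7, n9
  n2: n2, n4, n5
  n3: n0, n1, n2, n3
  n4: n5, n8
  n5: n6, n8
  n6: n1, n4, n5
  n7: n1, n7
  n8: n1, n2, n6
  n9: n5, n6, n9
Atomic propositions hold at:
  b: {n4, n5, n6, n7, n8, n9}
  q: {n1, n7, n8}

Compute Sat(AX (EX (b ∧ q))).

Sat(b ∧ q) = {n7, n8}
Sat(EX (b ∧ q)) = {s : some successor in {n7, n8}} = {n1, n4, n5, n7}
Sat(AX (EX (b ∧ q))) = {s : every successor in {n1, n4, n5, n7}} = {n6, n7}

{n6, n7}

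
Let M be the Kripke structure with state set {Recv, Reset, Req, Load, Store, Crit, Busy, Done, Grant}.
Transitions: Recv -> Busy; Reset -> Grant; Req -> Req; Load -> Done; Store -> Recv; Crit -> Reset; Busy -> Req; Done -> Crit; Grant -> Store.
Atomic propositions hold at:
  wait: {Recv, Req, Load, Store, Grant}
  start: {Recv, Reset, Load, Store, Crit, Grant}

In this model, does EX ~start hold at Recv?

Sat(~start) = {Req, Busy, Done}
Sat(EX ~start) = {s : some successor in {Req, Busy, Done}} = {Recv, Req, Load, Busy}
Recv ∈ Sat(EX ~start) = {Recv, Req, Load, Busy}, so the formula holds at Recv.

Yes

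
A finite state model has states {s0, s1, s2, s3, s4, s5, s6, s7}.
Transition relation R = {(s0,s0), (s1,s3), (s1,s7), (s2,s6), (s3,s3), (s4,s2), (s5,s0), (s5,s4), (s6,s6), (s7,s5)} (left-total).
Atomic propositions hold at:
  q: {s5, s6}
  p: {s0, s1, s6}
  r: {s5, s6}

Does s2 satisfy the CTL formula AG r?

AG r: greatest fixpoint, start Z0 = {s5, s6}, keep only states in Sat with every successor in Z. Z1 = {s6}; fixed.
Sat(AG r) = {s6}
s2 ∉ Sat(AG r) = {s6}, so the formula does not hold at s2.

No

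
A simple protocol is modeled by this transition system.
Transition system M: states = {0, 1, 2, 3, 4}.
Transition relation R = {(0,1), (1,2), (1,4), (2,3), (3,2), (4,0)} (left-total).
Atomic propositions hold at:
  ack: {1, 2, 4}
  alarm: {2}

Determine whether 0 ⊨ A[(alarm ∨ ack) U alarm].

No

Sat(alarm ∨ ack) = {1, 2, 4}
A[(alarm ∨ ack) U alarm]: least fixpoint, start Z0 = Sat(alarm) = {2}, add states in Sat(alarm ∨ ack) with every successor in Z. Already a fixed point.
Sat(A[(alarm ∨ ack) U alarm]) = {2}
0 ∉ Sat(A[(alarm ∨ ack) U alarm]) = {2}, so the formula does not hold at 0.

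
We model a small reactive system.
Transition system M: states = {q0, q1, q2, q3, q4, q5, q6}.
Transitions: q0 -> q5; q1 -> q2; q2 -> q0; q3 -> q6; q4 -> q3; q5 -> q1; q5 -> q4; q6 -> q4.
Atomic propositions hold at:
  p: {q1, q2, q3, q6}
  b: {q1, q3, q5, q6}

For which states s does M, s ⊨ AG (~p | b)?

{q3, q4, q6}

Sat(~p) = {q0, q4, q5}
Sat(~p | b) = {q0, q1, q3, q4, q5, q6}
AG (~p | b): greatest fixpoint, start Z0 = {q0, q1, q3, q4, q5, q6}, keep only states in Sat with every successor in Z. Z1 = {q0, q3, q4, q5, q6}; Z2 = {q0, q3, q4, q6}; Z3 = {q3, q4, q6}; fixed.
Sat(AG (~p | b)) = {q3, q4, q6}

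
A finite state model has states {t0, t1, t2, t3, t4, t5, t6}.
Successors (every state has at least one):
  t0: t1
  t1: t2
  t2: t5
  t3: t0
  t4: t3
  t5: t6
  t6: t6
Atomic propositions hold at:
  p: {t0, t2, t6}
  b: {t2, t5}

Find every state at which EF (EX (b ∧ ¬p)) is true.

Sat(¬p) = {t1, t3, t4, t5}
Sat(b ∧ ¬p) = {t5}
Sat(EX (b ∧ ¬p)) = {s : some successor in {t5}} = {t2}
EF (EX (b ∧ ¬p)): least fixpoint, start Z0 = {t2}, add states with some successor in Z. Z1 = {t1, t2}; Z2 = {t0, t1, t2}; Z3 = {t0, t1, t2, t3}; Z4 = {t0, t1, t2, t3, t4}; fixed.
Sat(EF (EX (b ∧ ¬p))) = {t0, t1, t2, t3, t4}

{t0, t1, t2, t3, t4}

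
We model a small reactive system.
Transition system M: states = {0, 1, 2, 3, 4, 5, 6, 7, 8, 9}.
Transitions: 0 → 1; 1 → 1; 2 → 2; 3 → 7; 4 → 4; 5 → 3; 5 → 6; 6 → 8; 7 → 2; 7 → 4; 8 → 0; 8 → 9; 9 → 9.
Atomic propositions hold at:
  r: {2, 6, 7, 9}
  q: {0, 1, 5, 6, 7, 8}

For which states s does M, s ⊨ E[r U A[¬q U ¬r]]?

{0, 1, 3, 4, 5, 6, 7, 8}

Sat(¬q) = {2, 3, 4, 9}
Sat(¬r) = {0, 1, 3, 4, 5, 8}
A[¬q U ¬r]: least fixpoint, start Z0 = Sat(¬r) = {0, 1, 3, 4, 5, 8}, add states in Sat(¬q) with every successor in Z. Already a fixed point.
Sat(A[¬q U ¬r]) = {0, 1, 3, 4, 5, 8}
E[r U A[¬q U ¬r]]: least fixpoint, start Z0 = Sat(A[¬q U ¬r]) = {0, 1, 3, 4, 5, 8}, add states in Sat(r) with some successor in Z. Z1 = {0, 1, 3, 4, 5, 6, 7, 8}; fixed.
Sat(E[r U A[¬q U ¬r]]) = {0, 1, 3, 4, 5, 6, 7, 8}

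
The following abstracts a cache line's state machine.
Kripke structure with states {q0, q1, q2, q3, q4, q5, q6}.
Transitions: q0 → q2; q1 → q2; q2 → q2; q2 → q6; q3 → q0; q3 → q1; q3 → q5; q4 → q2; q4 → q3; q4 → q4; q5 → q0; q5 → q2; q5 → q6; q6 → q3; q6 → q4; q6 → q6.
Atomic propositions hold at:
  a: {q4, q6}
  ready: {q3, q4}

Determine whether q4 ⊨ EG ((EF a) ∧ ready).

Yes

EF a: least fixpoint, start Z0 = {q4, q6}, add states with some successor in Z. Z1 = {q2, q4, q5, q6}; Z2 = {q0, q1, q2, q3, q4, q5, q6}; fixed.
Sat(EF a) = {q0, q1, q2, q3, q4, q5, q6}
Sat((EF a) ∧ ready) = {q3, q4}
EG ((EF a) ∧ ready): greatest fixpoint, start Z0 = {q3, q4}, keep only states in Sat with some successor in Z. Z1 = {q4}; fixed.
Sat(EG ((EF a) ∧ ready)) = {q4}
q4 ∈ Sat(EG ((EF a) ∧ ready)) = {q4}, so the formula holds at q4.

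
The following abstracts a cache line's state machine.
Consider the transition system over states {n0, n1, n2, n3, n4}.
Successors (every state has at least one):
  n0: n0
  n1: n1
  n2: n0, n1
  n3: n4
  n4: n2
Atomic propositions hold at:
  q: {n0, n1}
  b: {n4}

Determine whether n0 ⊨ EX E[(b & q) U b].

No

Sat(b & q) = ∅
E[(b & q) U b]: least fixpoint, start Z0 = Sat(b) = {n4}, add states in Sat(b & q) with some successor in Z. Already a fixed point.
Sat(E[(b & q) U b]) = {n4}
Sat(EX E[(b & q) U b]) = {s : some successor in {n4}} = {n3}
n0 ∉ Sat(EX E[(b & q) U b]) = {n3}, so the formula does not hold at n0.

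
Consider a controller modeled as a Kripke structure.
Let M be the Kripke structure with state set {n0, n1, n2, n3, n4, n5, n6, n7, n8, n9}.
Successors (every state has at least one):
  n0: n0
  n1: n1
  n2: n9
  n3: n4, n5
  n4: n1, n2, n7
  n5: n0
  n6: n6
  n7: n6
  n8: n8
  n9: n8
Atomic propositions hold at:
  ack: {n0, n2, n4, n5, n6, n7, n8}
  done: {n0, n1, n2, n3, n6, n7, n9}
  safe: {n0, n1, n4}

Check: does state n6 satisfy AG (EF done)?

Yes

EF done: least fixpoint, start Z0 = {n0, n1, n2, n3, n6, n7, n9}, add states with some successor in Z. Z1 = {n0, n1, n2, n3, n4, n5, n6, n7, n9}; fixed.
Sat(EF done) = {n0, n1, n2, n3, n4, n5, n6, n7, n9}
AG (EF done): greatest fixpoint, start Z0 = {n0, n1, n2, n3, n4, n5, n6, n7, n9}, keep only states in Sat with every successor in Z. Z1 = {n0, n1, n2, n3, n4, n5, n6, n7}; Z2 = {n0, n1, n3, n4, n5, n6, n7}; Z3 = {n0, n1, n3, n5, n6, n7}; Z4 = {n0, n1, n5, n6, n7}; fixed.
Sat(AG (EF done)) = {n0, n1, n5, n6, n7}
n6 ∈ Sat(AG (EF done)) = {n0, n1, n5, n6, n7}, so the formula holds at n6.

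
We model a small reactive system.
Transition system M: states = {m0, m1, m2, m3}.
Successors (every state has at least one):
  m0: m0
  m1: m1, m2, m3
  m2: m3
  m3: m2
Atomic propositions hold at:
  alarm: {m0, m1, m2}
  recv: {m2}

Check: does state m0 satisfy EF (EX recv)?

No

Sat(EX recv) = {s : some successor in {m2}} = {m1, m3}
EF (EX recv): least fixpoint, start Z0 = {m1, m3}, add states with some successor in Z. Z1 = {m1, m2, m3}; fixed.
Sat(EF (EX recv)) = {m1, m2, m3}
m0 ∉ Sat(EF (EX recv)) = {m1, m2, m3}, so the formula does not hold at m0.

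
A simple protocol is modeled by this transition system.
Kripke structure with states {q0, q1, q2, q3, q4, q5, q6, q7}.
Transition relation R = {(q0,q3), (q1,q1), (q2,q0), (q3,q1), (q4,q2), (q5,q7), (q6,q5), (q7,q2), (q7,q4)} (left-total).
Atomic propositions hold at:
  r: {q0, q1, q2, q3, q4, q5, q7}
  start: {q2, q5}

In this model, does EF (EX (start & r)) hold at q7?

Sat(start & r) = {q2, q5}
Sat(EX (start & r)) = {s : some successor in {q2, q5}} = {q4, q6, q7}
EF (EX (start & r)): least fixpoint, start Z0 = {q4, q6, q7}, add states with some successor in Z. Z1 = {q4, q5, q6, q7}; fixed.
Sat(EF (EX (start & r))) = {q4, q5, q6, q7}
q7 ∈ Sat(EF (EX (start & r))) = {q4, q5, q6, q7}, so the formula holds at q7.

Yes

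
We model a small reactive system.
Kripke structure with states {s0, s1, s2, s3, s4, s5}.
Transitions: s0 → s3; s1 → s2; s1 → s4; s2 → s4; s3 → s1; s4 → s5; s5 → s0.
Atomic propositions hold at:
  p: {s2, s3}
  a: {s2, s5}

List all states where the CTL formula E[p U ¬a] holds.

{s0, s1, s2, s3, s4}

Sat(¬a) = {s0, s1, s3, s4}
E[p U ¬a]: least fixpoint, start Z0 = Sat(¬a) = {s0, s1, s3, s4}, add states in Sat(p) with some successor in Z. Z1 = {s0, s1, s2, s3, s4}; fixed.
Sat(E[p U ¬a]) = {s0, s1, s2, s3, s4}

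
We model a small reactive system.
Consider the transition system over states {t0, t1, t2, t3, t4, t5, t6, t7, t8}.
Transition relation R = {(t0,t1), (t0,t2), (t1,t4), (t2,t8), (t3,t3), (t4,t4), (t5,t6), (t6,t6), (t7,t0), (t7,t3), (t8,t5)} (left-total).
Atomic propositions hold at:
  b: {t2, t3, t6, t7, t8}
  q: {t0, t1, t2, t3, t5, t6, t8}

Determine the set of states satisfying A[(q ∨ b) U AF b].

{t2, t3, t5, t6, t7, t8}

Sat(q ∨ b) = {t0, t1, t2, t3, t5, t6, t7, t8}
AF b: least fixpoint, start Z0 = {t2, t3, t6, t7, t8}, add states with every successor in Z. Z1 = {t2, t3, t5, t6, t7, t8}; fixed.
Sat(AF b) = {t2, t3, t5, t6, t7, t8}
A[(q ∨ b) U AF b]: least fixpoint, start Z0 = Sat(AF b) = {t2, t3, t5, t6, t7, t8}, add states in Sat(q ∨ b) with every successor in Z. Already a fixed point.
Sat(A[(q ∨ b) U AF b]) = {t2, t3, t5, t6, t7, t8}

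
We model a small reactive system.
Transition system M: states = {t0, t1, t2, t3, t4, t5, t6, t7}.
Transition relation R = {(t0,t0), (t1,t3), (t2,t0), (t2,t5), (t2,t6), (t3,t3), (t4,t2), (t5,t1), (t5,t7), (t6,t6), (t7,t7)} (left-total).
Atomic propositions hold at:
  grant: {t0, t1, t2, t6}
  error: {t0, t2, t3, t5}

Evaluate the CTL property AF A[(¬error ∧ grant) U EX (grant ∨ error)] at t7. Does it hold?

Sat(¬error) = {t1, t4, t6, t7}
Sat(¬error ∧ grant) = {t1, t6}
Sat(grant ∨ error) = {t0, t1, t2, t3, t5, t6}
Sat(EX (grant ∨ error)) = {s : some successor in {t0, t1, t2, t3, t5, t6}} = {t0, t1, t2, t3, t4, t5, t6}
A[(¬error ∧ grant) U EX (grant ∨ error)]: least fixpoint, start Z0 = Sat(EX (grant ∨ error)) = {t0, t1, t2, t3, t4, t5, t6}, add states in Sat(¬error ∧ grant) with every successor in Z. Already a fixed point.
Sat(A[(¬error ∧ grant) U EX (grant ∨ error)]) = {t0, t1, t2, t3, t4, t5, t6}
AF A[(¬error ∧ grant) U EX (grant ∨ error)]: least fixpoint, start Z0 = {t0, t1, t2, t3, t4, t5, t6}, add states with every successor in Z. Already a fixed point.
Sat(AF A[(¬error ∧ grant) U EX (grant ∨ error)]) = {t0, t1, t2, t3, t4, t5, t6}
t7 ∉ Sat(AF A[(¬error ∧ grant) U EX (grant ∨ error)]) = {t0, t1, t2, t3, t4, t5, t6}, so the formula does not hold at t7.

No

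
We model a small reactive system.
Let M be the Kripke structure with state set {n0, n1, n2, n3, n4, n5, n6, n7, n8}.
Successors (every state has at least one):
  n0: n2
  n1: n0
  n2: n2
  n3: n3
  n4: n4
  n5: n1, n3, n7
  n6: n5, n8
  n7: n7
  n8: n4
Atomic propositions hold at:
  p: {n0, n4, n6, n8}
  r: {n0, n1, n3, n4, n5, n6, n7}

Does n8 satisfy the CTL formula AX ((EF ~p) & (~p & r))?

No

Sat(~p) = {n1, n2, n3, n5, n7}
EF ~p: least fixpoint, start Z0 = {n1, n2, n3, n5, n7}, add states with some successor in Z. Z1 = {n0, n1, n2, n3, n5, n6, n7}; fixed.
Sat(EF ~p) = {n0, n1, n2, n3, n5, n6, n7}
Sat(~p & r) = {n1, n3, n5, n7}
Sat((EF ~p) & (~p & r)) = {n1, n3, n5, n7}
Sat(AX ((EF ~p) & (~p & r))) = {s : every successor in {n1, n3, n5, n7}} = {n3, n5, n7}
n8 ∉ Sat(AX ((EF ~p) & (~p & r))) = {n3, n5, n7}, so the formula does not hold at n8.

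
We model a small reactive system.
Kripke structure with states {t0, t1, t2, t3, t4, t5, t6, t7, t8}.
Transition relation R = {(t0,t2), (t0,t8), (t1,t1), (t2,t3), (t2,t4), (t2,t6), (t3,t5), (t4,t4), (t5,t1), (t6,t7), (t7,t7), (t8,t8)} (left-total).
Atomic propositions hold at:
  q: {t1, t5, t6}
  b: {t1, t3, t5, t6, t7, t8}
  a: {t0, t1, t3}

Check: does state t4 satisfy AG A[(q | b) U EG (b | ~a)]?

Sat(q | b) = {t1, t3, t5, t6, t7, t8}
Sat(~a) = {t2, t4, t5, t6, t7, t8}
Sat(b | ~a) = {t1, t2, t3, t4, t5, t6, t7, t8}
EG (b | ~a): greatest fixpoint, start Z0 = {t1, t2, t3, t4, t5, t6, t7, t8}, keep only states in Sat with some successor in Z. Already a fixed point.
Sat(EG (b | ~a)) = {t1, t2, t3, t4, t5, t6, t7, t8}
A[(q | b) U EG (b | ~a)]: least fixpoint, start Z0 = Sat(EG (b | ~a)) = {t1, t2, t3, t4, t5, t6, t7, t8}, add states in Sat(q | b) with every successor in Z. Already a fixed point.
Sat(A[(q | b) U EG (b | ~a)]) = {t1, t2, t3, t4, t5, t6, t7, t8}
AG A[(q | b) U EG (b | ~a)]: greatest fixpoint, start Z0 = {t1, t2, t3, t4, t5, t6, t7, t8}, keep only states in Sat with every successor in Z. Already a fixed point.
Sat(AG A[(q | b) U EG (b | ~a)]) = {t1, t2, t3, t4, t5, t6, t7, t8}
t4 ∈ Sat(AG A[(q | b) U EG (b | ~a)]) = {t1, t2, t3, t4, t5, t6, t7, t8}, so the formula holds at t4.

Yes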